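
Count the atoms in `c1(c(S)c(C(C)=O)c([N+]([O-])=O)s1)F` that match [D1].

6

The query [D1] means: atom with exactly one heavy-atom neighbour (degree 1).
Check the 13 heavy atoms by environment: 1× s (aromatic, D2) → no; 4× c (aromatic, D3) → no; 1× N (charge +1, D3) → no; 1× O (charge -1, D1) → match; 2× O (D1) → match; 1× F (D1) → match; 1× S (D1) → match; 1× C (D3) → no; 1× C (D1) → match.
Summing the matching environments: 1 + 2 + 1 + 1 + 1 = 6 matching atoms.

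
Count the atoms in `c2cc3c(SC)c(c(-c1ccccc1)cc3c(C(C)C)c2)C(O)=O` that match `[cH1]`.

The query [cH1] means: aromatic carbon bearing exactly one hydrogen.
Check the 24 heavy atoms by environment: 7× c (aromatic, H0) → no; 9× c (aromatic, H1) → match; 1× C (H1) → no; 3× C (H3) → no; 1× S (H0) → no; 1× C (H0) → no; 1× O (H0) → no; 1× O (H1) → no.
That gives 9 matching atoms.

9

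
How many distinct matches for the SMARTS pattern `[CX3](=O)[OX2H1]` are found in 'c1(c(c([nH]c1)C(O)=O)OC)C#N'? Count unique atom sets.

1

[CX3](=O)[OX2H1] is the SMARTS for a carboxylic acid: an sp2 carbon double-bonded to O and single-bonded to an -OH oxygen.
Exactly one fragment in the molecule meets all constraints, giving 1 match.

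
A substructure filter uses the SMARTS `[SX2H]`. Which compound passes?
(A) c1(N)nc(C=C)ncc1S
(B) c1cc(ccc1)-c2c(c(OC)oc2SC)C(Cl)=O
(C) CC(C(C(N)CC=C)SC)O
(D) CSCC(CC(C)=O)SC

A

[SX2H] describes an aliphatic sulfur with two connections, one being H (a thiol).
(A) contains a thiol (-SH), which satisfies every atom and bond constraint.
(B) has a methylthio ether (-SCH3) but the sulfur has H0 (bonded to two carbons), not H1.
(C) has a hydroxyl group (-OH) but it is an -OH, not an -SH.
(D) has a methylthio ether (-SCH3) but the sulfur has H0 (bonded to two carbons), not H1.
So the answer is (A).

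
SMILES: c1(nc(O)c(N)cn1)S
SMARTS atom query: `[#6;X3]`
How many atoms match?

The query [#6;X3] means: any carbon (aromatic or not) with three total connections.
Check the 9 heavy atoms by environment: 2× n (aromatic, X2) → no; 4× c (aromatic, X3) → match; 1× O (X2) → no; 1× S (X2) → no; 1× N (X3) → no.
That gives 4 matching atoms.

4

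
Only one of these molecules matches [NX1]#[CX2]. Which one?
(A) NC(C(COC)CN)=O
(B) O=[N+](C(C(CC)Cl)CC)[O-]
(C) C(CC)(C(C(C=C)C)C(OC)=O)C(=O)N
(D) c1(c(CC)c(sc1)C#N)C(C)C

[NX1]#[CX2] describes a nitrogen triple-bonded to a two-connected carbon (a nitrile).
(A) has a primary amino group (-NH2) but the nitrogen is NX3 (three connections), not NX1 triple-bonded.
(B) has a nitro group (-[N+](=O)[O-]) but there is no C#N triple bond.
(C) has a primary amide (-C(=O)NH2) but the nitrogen is NX3, not NX1.
(D) contains a nitrile (-C#N), which satisfies every atom and bond constraint.
So the answer is (D).

D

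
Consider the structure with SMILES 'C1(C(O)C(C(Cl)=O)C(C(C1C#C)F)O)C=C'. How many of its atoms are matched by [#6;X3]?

Check the 16 heavy atoms by environment: 6× C (X4) → no; 2× O (X2) → no; 2× C (X2) → no; 1× F (X1) → no; 3× C (X3) → match; 1× O (X1) → no; 1× Cl (X1) → no.
That gives 3 matching atoms.

3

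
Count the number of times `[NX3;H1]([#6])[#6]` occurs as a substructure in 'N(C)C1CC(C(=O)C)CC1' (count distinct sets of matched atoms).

[NX3;H1]([#6])[#6] is the SMARTS for a secondary amine: a trivalent nitrogen with one H, bonded to two carbons.
Exactly one fragment in the molecule meets all constraints, giving 1 match.

1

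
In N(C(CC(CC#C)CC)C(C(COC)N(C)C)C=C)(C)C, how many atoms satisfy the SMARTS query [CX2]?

2

The query [CX2] means: C with X2: aliphatic carbon with exactly 2 total connections.
Check the 21 heavy atoms by environment: 14× C (X4) → no; 2× C (X3) → no; 2× N (X3) → no; 2× C (X2) → match; 1× O (X2) → no.
That gives 2 matching atoms.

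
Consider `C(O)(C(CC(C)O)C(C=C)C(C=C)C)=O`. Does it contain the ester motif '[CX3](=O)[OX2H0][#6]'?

No

The pattern [CX3](=O)[OX2H0][#6] describes a carbonyl carbon bonded to an oxygen that is itself bonded to carbon (no H on that O) — an ester.
The closest candidate here is a carboxylic acid group (-C(=O)OH), but the singly-bonded O carries H (OX2H1, not H0). No other fragment satisfies the full query, so there is no match.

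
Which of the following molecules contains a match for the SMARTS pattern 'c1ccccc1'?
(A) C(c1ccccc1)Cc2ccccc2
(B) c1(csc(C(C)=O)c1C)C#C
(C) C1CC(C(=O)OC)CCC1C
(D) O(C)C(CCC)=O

A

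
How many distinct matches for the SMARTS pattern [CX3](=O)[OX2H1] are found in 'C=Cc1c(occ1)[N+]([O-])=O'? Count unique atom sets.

0

[CX3](=O)[OX2H1] is the SMARTS for a carboxylic acid: an sp2 carbon double-bonded to O and single-bonded to an -OH oxygen.
No fragment in the molecule satisfies every constraint, giving 0 matches.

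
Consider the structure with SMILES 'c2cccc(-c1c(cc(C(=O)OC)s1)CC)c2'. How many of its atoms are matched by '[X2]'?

2

The query [X2] means: any atom with exactly two total connections (bonds + H).
Check the 17 heavy atoms by environment: 1× s (aromatic, X2) → match; 10× c (aromatic, X3) → no; 1× C (X3) → no; 1× O (X1) → no; 1× O (X2) → match; 3× C (X4) → no.
Summing the matching environments: 1 + 1 = 2 matching atoms.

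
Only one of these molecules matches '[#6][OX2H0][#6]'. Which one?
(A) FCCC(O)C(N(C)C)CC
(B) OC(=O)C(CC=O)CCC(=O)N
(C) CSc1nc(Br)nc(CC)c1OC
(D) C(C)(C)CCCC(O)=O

C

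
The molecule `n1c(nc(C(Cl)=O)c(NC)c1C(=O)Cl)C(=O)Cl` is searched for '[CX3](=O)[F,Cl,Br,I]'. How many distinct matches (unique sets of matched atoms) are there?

[CX3](=O)[F,Cl,Br,I] is the SMARTS for an acyl halide: a carbonyl carbon bonded to a halogen.
The molecule carries 3 separate instances of an acyl chloride (-C(=O)Cl) meeting every constraint; each maps to a distinct set of atoms, giving 3 matches.

3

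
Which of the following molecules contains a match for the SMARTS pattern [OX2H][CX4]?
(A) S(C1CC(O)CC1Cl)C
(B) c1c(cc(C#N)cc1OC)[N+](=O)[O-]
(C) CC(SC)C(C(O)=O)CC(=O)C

[OX2H][CX4] describes a hydroxyl oxygen bound to an sp3 (X4) carbon (an aliphatic alcohol).
(A) contains a hydroxyl group (-OH), which satisfies every atom and bond constraint.
(B) has a methoxy ether (-OCH3) but the oxygen has H0 (ether), not H1.
(C) has a carboxylic acid group (-C(=O)OH) but the -OH is on a CX3 carbonyl carbon, not a CX4 carbon.
So the answer is (A).

A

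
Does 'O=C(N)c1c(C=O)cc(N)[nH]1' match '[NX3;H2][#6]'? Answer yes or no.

Yes

The pattern [NX3;H2][#6] describes a trivalent nitrogen with two H attached to carbon — a primary amine.
The molecule carries a primary amino group (-NH2), whose atoms satisfy every constraint of the query, so the pattern matches.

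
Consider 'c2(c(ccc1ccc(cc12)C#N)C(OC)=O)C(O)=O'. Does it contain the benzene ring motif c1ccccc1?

Yes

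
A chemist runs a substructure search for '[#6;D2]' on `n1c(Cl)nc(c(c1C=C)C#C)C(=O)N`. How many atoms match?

Check the 14 heavy atoms by environment: 2× n (aromatic, D2) → no; 4× c (aromatic, D3) → no; 2× C (D2) → match; 2× C (D1) → no; 1× Cl (D1) → no; 1× C (D3) → no; 1× O (D1) → no; 1× N (D1) → no.
That gives 2 matching atoms.

2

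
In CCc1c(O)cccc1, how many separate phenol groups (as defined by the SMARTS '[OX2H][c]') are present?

[OX2H][c] is the SMARTS for a phenol: a hydroxyl oxygen attached to an aromatic carbon.
Exactly one fragment in the molecule meets all constraints, giving 1 match.

1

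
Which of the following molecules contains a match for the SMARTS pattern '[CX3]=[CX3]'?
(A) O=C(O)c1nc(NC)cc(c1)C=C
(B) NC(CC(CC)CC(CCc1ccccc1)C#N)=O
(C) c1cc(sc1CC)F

[CX3]=[CX3] describes a non-aromatic C=C double bond between two sp2 carbons (an alkene).
(A) contains a vinyl group (-CH=CH2), which satisfies every atom and bond constraint.
(B) has an ethyl group (-CH2CH3) but its C-C bond is a single bond between CX4 carbons, not CX3=CX3.
(C) has an ethyl group (-CH2CH3) but its C-C bond is a single bond between CX4 carbons, not CX3=CX3.
So the answer is (A).

A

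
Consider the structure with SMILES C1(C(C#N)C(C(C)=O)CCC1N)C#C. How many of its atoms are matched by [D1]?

The query [D1] means: atom with exactly one heavy-atom neighbour (degree 1).
Check the 14 heavy atoms by environment: 5× C (D3) → no; 4× C (D2) → no; 2× C (D1) → match; 2× N (D1) → match; 1× O (D1) → match.
Summing the matching environments: 2 + 2 + 1 = 5 matching atoms.

5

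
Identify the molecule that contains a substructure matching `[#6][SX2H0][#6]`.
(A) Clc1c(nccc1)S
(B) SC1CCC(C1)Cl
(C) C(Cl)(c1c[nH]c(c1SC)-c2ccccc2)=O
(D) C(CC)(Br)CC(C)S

[#6][SX2H0][#6] describes an aliphatic sulfur bridging two carbons with no H on the sulfur (a thioether).
(A) has a thiol (-SH) but the sulfur has H1, not H0 bridging two carbons.
(B) has a thiol (-SH) but the sulfur has H1, not H0 bridging two carbons.
(C) contains a methylthio ether (-SCH3), which satisfies every atom and bond constraint.
(D) has a thiol (-SH) but the sulfur has H1, not H0 bridging two carbons.
So the answer is (C).

C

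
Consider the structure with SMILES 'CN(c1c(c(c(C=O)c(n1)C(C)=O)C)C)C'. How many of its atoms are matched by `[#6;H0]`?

6

The query [#6;H0] means: any carbon with no attached hydrogen.
Check the 16 heavy atoms by environment: 1× n (aromatic, H0) → no; 5× c (aromatic, H0) → match; 5× C (H3) → no; 1× C (H0) → match; 2× O (H0) → no; 1× C (H1) → no; 1× N (H0) → no.
Summing the matching environments: 5 + 1 = 6 matching atoms.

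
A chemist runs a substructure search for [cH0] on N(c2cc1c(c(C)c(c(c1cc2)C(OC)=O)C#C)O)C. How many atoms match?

7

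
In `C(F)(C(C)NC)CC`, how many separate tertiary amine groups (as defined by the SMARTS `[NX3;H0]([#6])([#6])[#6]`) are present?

[NX3;H0]([#6])([#6])[#6] is the SMARTS for a tertiary amine: a trivalent nitrogen with no H, bonded to three carbons.
The molecule has an N-methylamino group (-NHCH3), but the nitrogen still has one H (H1), not H0; nothing else fits, so there are 0 matches.

0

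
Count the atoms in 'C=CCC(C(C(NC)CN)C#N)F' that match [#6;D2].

4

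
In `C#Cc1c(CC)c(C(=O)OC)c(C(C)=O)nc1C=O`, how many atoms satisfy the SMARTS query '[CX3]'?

3

The query [CX3] means: C with X3: aliphatic carbon with exactly 3 total connections.
Check the 19 heavy atoms by environment: 1× n (aromatic, X2) → no; 5× c (aromatic, X3) → no; 3× C (X3) → match; 3× O (X1) → no; 1× O (X2) → no; 4× C (X4) → no; 2× C (X2) → no.
That gives 3 matching atoms.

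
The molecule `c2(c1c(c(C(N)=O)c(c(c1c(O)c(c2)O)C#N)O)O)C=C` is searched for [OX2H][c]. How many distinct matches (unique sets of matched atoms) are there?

4

[OX2H][c] is the SMARTS for a phenol: a hydroxyl oxygen attached to an aromatic carbon.
The molecule carries 4 separate instances of a hydroxyl group (-OH) meeting every constraint; each maps to a distinct set of atoms, giving 4 matches.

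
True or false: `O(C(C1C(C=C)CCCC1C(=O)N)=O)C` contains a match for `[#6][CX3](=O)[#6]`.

False

The pattern [#6][CX3](=O)[#6] describes a carbonyl carbon (no H) flanked by two carbons — a ketone.
The closest candidate here is a methyl-ester group (-C(=O)OCH3), but one neighbour of the carbonyl carbon is O, not C. No other fragment satisfies the full query, so there is no match.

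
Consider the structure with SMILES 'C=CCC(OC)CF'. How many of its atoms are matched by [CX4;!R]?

Check the 8 heavy atoms by environment: 4× C (X4, acyclic) → match; 1× O (X2, acyclic) → no; 2× C (X3, acyclic) → no; 1× F (X1, acyclic) → no.
That gives 4 matching atoms.

4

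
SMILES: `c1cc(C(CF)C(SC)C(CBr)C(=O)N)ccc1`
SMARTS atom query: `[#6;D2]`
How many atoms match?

The query [#6;D2] means: any carbon bonded to exactly two heavy atoms.
Check the 18 heavy atoms by environment: 2× C (D2) → match; 4× C (D3) → no; 1× c (aromatic, D3) → no; 5× c (aromatic, D2) → match; 1× O (D1) → no; 1× N (D1) → no; 1× S (D2) → no; 1× C (D1) → no; 1× Br (D1) → no; 1× F (D1) → no.
Summing the matching environments: 2 + 5 = 7 matching atoms.

7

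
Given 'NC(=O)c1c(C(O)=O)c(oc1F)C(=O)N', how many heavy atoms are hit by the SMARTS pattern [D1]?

The query [D1] means: atom with exactly one heavy-atom neighbour (degree 1).
Check the 15 heavy atoms by environment: 1× o (aromatic, D2) → no; 4× c (aromatic, D3) → no; 3× C (D3) → no; 4× O (D1) → match; 1× F (D1) → match; 2× N (D1) → match.
Summing the matching environments: 4 + 1 + 2 = 7 matching atoms.

7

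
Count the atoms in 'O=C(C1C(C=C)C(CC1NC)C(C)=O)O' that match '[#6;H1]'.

The query [#6;H1] means: any carbon bearing exactly one hydrogen.
Check the 15 heavy atoms by environment: 5× C (H1) → match; 2× C (H2) → no; 1× N (H1) → no; 2× C (H3) → no; 2× C (H0) → no; 2× O (H0) → no; 1× O (H1) → no.
That gives 5 matching atoms.

5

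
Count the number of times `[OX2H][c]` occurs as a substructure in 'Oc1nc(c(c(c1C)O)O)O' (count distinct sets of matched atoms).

4

[OX2H][c] is the SMARTS for a phenol: a hydroxyl oxygen attached to an aromatic carbon.
The molecule carries 4 separate instances of a hydroxyl group (-OH) meeting every constraint; each maps to a distinct set of atoms, giving 4 matches.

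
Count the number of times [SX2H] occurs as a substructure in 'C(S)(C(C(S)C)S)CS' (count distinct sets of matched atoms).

4

[SX2H] is the SMARTS for a thiol: an aliphatic sulfur with two connections, one being H.
The molecule carries 4 separate instances of a thiol (-SH) meeting every constraint; each maps to a distinct set of atoms, giving 4 matches.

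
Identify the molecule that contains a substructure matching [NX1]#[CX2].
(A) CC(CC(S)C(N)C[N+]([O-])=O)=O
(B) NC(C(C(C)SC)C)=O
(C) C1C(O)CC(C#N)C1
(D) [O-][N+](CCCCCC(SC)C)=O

C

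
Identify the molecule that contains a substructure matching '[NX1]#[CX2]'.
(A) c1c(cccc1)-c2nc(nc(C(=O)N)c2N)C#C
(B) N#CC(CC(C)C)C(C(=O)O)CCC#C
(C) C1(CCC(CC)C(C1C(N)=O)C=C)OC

B

[NX1]#[CX2] describes a nitrogen triple-bonded to a two-connected carbon (a nitrile).
(A) has a primary amide (-C(=O)NH2) but the nitrogen is NX3, not NX1.
(B) contains a nitrile (-C#N), which satisfies every atom and bond constraint.
(C) has a primary amide (-C(=O)NH2) but the nitrogen is NX3, not NX1.
So the answer is (B).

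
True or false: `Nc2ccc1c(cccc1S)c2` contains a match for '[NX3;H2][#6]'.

The pattern [NX3;H2][#6] describes a trivalent nitrogen with two H attached to carbon — a primary amine.
The molecule carries a primary amino group (-NH2), whose atoms satisfy every constraint of the query, so the pattern matches.

True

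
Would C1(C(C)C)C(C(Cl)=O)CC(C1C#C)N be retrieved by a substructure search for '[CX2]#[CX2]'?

Yes

The pattern [CX2]#[CX2] describes a carbon-carbon triple bond — an alkyne.
The molecule carries an ethynyl group (-C#CH), whose atoms satisfy every constraint of the query, so the pattern matches.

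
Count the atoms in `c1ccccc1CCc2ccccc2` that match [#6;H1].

10

The query [#6;H1] means: any carbon bearing exactly one hydrogen.
Check the 14 heavy atoms by environment: 2× C (H2) → no; 2× c (aromatic, H0) → no; 10× c (aromatic, H1) → match.
That gives 10 matching atoms.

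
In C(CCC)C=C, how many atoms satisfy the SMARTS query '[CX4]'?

The query [CX4] means: C with X4: aliphatic carbon with exactly 4 total connections (bonds + H).
Check the 6 heavy atoms by environment: 4× C (X4) → match; 2× C (X3) → no.
That gives 4 matching atoms.

4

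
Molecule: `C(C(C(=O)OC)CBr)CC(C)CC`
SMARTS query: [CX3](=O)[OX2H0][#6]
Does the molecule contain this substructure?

Yes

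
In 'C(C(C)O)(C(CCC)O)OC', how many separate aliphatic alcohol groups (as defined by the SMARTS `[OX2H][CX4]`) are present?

2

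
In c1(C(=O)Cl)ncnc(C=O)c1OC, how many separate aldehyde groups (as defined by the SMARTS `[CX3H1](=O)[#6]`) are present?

1

[CX3H1](=O)[#6] is the SMARTS for an aldehyde: an sp2 carbon with one H, double-bonded to O and single-bonded to carbon.
Exactly one fragment in the molecule meets all constraints, giving 1 match.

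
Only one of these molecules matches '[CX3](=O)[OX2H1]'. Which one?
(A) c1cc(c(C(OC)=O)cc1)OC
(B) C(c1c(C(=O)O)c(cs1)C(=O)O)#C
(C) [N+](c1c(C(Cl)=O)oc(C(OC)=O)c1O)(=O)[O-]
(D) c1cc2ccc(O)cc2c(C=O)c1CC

B

[CX3](=O)[OX2H1] describes an sp2 carbon double-bonded to O and single-bonded to an -OH oxygen (a carboxylic acid).
(A) has a methyl-ester group (-C(=O)OCH3) but the singly-bonded O has no H (OX2H0, not OX2H1).
(B) contains a carboxylic acid group (-C(=O)OH), which satisfies every atom and bond constraint.
(C) has a methyl-ester group (-C(=O)OCH3) but the singly-bonded O has no H (OX2H0, not OX2H1).
(D) has an aldehyde (-CHO) but there is no singly-bonded oxygen on the carbonyl carbon.
So the answer is (B).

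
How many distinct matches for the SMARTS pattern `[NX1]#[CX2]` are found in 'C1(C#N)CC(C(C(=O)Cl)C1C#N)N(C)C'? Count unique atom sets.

[NX1]#[CX2] is the SMARTS for a nitrile: a nitrogen triple-bonded to a two-connected carbon.
The molecule carries 2 separate instances of a nitrile (-C#N) meeting every constraint; each maps to a distinct set of atoms, giving 2 matches.

2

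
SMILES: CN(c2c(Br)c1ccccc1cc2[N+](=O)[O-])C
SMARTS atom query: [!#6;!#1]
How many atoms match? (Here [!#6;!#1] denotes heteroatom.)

The query [!#6;!#1] means: not carbon and not hydrogen — any heteroatom.
Check the 17 heavy atoms by environment: 10× c (aromatic) → no; 1× Br → match; 1× N (charge +1) → match; 1× O (charge -1) → match; 1× O → match; 1× N → match; 2× C → no.
Summing the matching environments: 1 + 1 + 1 + 1 + 1 = 5 matching atoms.

5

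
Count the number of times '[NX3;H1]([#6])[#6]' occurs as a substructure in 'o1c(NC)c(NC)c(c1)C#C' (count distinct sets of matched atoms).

[NX3;H1]([#6])[#6] is the SMARTS for a secondary amine: a trivalent nitrogen with one H, bonded to two carbons.
The molecule carries 2 separate instances of an N-methylamino group (-NHCH3) meeting every constraint; each maps to a distinct set of atoms, giving 2 matches.

2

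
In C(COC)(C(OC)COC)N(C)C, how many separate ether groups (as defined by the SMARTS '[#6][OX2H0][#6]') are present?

3

[#6][OX2H0][#6] is the SMARTS for an ether: an aliphatic oxygen bridging two carbons with no H on the oxygen.
The molecule carries 3 separate instances of a methoxy ether (-OCH3) meeting every constraint; each maps to a distinct set of atoms, giving 3 matches.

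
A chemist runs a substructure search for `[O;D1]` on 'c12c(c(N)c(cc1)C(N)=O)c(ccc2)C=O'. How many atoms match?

2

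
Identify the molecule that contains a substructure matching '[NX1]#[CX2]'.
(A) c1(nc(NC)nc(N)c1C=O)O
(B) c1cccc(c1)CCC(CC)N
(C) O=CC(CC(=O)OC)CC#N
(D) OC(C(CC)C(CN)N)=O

C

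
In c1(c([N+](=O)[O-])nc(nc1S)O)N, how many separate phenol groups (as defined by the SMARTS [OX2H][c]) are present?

1

[OX2H][c] is the SMARTS for a phenol: a hydroxyl oxygen attached to an aromatic carbon.
Exactly one fragment in the molecule meets all constraints, giving 1 match.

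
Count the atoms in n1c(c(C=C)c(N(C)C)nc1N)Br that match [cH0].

The query [cH0] means: aromatic carbon with no attached hydrogen (substituted or ring-fusion).
Check the 13 heavy atoms by environment: 2× n (aromatic, H0) → no; 4× c (aromatic, H0) → match; 1× C (H1) → no; 1× C (H2) → no; 1× N (H0) → no; 2× C (H3) → no; 1× N (H2) → no; 1× Br (H0) → no.
That gives 4 matching atoms.

4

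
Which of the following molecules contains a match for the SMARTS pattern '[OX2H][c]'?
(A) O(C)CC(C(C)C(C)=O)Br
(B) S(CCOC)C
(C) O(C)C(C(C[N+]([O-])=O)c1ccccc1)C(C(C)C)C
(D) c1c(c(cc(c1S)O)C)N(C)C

D

[OX2H][c] describes a hydroxyl oxygen attached to an aromatic carbon (a phenol).
(A) has a methoxy ether (-OCH3) but the oxygen has H0, not H1.
(B) has a methoxy ether (-OCH3) but the oxygen has H0, not H1.
(C) has a methoxy ether (-OCH3) but the oxygen has H0, not H1.
(D) contains a hydroxyl group (-OH), which satisfies every atom and bond constraint.
So the answer is (D).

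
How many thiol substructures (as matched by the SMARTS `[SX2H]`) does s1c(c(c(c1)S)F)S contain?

[SX2H] is the SMARTS for a thiol: an aliphatic sulfur with two connections, one being H.
The molecule carries 2 separate instances of a thiol (-SH) meeting every constraint; each maps to a distinct set of atoms, giving 2 matches.

2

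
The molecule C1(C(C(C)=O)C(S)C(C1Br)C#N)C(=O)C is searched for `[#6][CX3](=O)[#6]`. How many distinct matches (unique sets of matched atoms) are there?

2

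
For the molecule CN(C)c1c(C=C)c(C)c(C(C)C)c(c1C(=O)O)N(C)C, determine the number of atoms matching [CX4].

8

The query [CX4] means: C with X4: aliphatic carbon with exactly 4 total connections (bonds + H).
Check the 21 heavy atoms by environment: 6× c (aromatic, X3) → no; 8× C (X4) → match; 2× N (X3) → no; 3× C (X3) → no; 1× O (X1) → no; 1× O (X2) → no.
That gives 8 matching atoms.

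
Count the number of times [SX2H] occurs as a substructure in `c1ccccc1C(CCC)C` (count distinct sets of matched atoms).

0

[SX2H] is the SMARTS for a thiol: an aliphatic sulfur with two connections, one being H.
No fragment in the molecule satisfies every constraint, giving 0 matches.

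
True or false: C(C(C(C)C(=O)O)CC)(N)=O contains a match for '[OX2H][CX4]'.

False

The pattern [OX2H][CX4] describes a hydroxyl oxygen bound to an sp3 (X4) carbon — an aliphatic alcohol.
The closest candidate here is a carboxylic acid group (-C(=O)OH), but the -OH is on a CX3 carbonyl carbon, not a CX4 carbon. No other fragment satisfies the full query, so there is no match.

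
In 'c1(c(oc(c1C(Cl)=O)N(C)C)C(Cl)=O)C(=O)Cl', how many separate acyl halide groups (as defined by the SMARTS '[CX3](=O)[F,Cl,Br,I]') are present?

[CX3](=O)[F,Cl,Br,I] is the SMARTS for an acyl halide: a carbonyl carbon bonded to a halogen.
The molecule carries 3 separate instances of an acyl chloride (-C(=O)Cl) meeting every constraint; each maps to a distinct set of atoms, giving 3 matches.

3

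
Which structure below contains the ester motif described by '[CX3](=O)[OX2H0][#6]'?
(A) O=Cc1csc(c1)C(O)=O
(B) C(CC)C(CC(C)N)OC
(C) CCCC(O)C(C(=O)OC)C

C

[CX3](=O)[OX2H0][#6] describes a carbonyl carbon bonded to an oxygen that is itself bonded to carbon (no H on that O) (an ester).
(A) has a carboxylic acid group (-C(=O)OH) but the singly-bonded O carries H (OX2H1, not H0).
(B) has a methoxy ether (-OCH3) but the ether oxygen is not adjacent to a C=O carbon.
(C) contains a methyl-ester group (-C(=O)OCH3), which satisfies every atom and bond constraint.
So the answer is (C).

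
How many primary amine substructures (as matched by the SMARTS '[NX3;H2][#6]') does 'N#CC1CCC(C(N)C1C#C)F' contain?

1

[NX3;H2][#6] is the SMARTS for a primary amine: a trivalent nitrogen with two H attached to carbon.
Exactly one fragment in the molecule meets all constraints, giving 1 match.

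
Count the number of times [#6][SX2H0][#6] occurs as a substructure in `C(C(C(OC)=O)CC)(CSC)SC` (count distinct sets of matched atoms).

2

[#6][SX2H0][#6] is the SMARTS for a thioether: an aliphatic sulfur bridging two carbons with no H on the sulfur.
The molecule carries 2 separate instances of a methylthio ether (-SCH3) meeting every constraint; each maps to a distinct set of atoms, giving 2 matches.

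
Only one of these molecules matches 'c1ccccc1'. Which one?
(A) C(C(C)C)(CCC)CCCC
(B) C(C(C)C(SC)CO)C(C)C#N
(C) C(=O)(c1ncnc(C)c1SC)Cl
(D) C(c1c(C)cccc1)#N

c1ccccc1 describes six aromatic carbons in a ring (a benzene ring).
(A) has a methyl group (-CH3) but no six-membered all-carbon aromatic ring is present.
(B) has a methyl group (-CH3) but no six-membered all-carbon aromatic ring is present.
(C) has a methyl group (-CH3) but no six-membered all-carbon aromatic ring is present.
(D) contains the required atom environment, so the pattern matches.
So the answer is (D).

D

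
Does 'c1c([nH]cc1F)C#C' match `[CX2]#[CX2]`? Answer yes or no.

Yes

The pattern [CX2]#[CX2] describes a carbon-carbon triple bond — an alkyne.
The molecule carries an ethynyl group (-C#CH), whose atoms satisfy every constraint of the query, so the pattern matches.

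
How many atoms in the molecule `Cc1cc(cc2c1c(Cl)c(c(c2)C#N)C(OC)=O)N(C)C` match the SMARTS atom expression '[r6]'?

10

Check the 21 heavy atoms by environment: 10× c (aromatic, in 6-ring) → match; 6× C (acyclic) → no; 2× N (acyclic) → no; 1× Cl (acyclic) → no; 2× O (acyclic) → no.
That gives 10 matching atoms.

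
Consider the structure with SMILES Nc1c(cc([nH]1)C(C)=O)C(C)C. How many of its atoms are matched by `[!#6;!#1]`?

3

The query [!#6;!#1] means: not carbon and not hydrogen — any heteroatom.
Check the 12 heavy atoms by environment: 1× n (aromatic) → match; 4× c (aromatic) → no; 1× N → match; 5× C → no; 1× O → match.
Summing the matching environments: 1 + 1 + 1 = 3 matching atoms.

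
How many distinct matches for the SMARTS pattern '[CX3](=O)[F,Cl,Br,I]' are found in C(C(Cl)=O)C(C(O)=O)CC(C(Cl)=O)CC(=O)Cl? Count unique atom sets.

3

[CX3](=O)[F,Cl,Br,I] is the SMARTS for an acyl halide: a carbonyl carbon bonded to a halogen.
The molecule carries 3 separate instances of an acyl chloride (-C(=O)Cl) meeting every constraint; each maps to a distinct set of atoms, giving 3 matches.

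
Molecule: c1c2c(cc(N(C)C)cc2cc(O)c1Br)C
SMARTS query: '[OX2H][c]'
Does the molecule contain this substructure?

Yes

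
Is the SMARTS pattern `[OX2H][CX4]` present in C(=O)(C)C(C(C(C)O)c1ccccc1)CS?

Yes

The pattern [OX2H][CX4] describes a hydroxyl oxygen bound to an sp3 (X4) carbon — an aliphatic alcohol.
The molecule carries a hydroxyl group (-OH), whose atoms satisfy every constraint of the query, so the pattern matches.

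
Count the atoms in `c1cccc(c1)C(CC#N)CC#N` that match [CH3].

0

The query [CH3] means: aliphatic carbon with exactly three hydrogens.
Check the 13 heavy atoms by environment: 2× C (H2) → no; 1× C (H1) → no; 2× C (H0) → no; 2× N (H0) → no; 1× c (aromatic, H0) → no; 5× c (aromatic, H1) → no.
No environment satisfies the query, so 0 matching atoms.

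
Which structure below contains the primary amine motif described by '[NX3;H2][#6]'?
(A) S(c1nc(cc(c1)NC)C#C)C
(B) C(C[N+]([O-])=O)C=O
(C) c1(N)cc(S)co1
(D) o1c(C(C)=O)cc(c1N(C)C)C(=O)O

C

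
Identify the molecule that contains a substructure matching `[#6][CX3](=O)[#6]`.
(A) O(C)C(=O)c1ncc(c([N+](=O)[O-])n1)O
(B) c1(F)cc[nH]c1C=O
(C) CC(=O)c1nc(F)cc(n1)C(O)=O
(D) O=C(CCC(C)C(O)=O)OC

[#6][CX3](=O)[#6] describes a carbonyl carbon (no H) flanked by two carbons (a ketone).
(A) has a methyl-ester group (-C(=O)OCH3) but one neighbour of the carbonyl carbon is O, not C.
(B) has an aldehyde (-CHO) but the carbonyl carbon has H1, so it is not flanked by two carbons.
(C) contains an acetyl/ketone group (-C(=O)CH3), which satisfies every atom and bond constraint.
(D) has a carboxylic acid group (-C(=O)OH) but one neighbour of the carbonyl carbon is O, not C.
So the answer is (C).

C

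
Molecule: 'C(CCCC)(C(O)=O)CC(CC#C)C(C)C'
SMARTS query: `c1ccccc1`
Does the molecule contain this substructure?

No

The pattern c1ccccc1 describes six aromatic carbons in a ring — a benzene ring.
The closest candidate here is a methyl group (-CH3), but no six-membered all-carbon aromatic ring is present. No other fragment satisfies the full query, so there is no match.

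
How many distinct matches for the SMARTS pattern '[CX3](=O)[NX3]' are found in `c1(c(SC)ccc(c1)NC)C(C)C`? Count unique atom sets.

0

[CX3](=O)[NX3] is the SMARTS for an amide: a carbonyl carbon bonded to a trivalent nitrogen.
No fragment in the molecule satisfies every constraint, giving 0 matches.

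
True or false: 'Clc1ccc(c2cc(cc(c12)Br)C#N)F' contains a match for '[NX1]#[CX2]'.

The pattern [NX1]#[CX2] describes a nitrogen triple-bonded to a two-connected carbon — a nitrile.
The molecule carries a nitrile (-C#N), whose atoms satisfy every constraint of the query, so the pattern matches.

True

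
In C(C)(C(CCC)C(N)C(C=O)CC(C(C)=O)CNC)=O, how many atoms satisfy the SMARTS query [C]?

The query [C] means: uppercase C matches aliphatic (non-aromatic) carbon only.
Check the 20 heavy atoms by environment: 15× C → match; 3× O → no; 2× N → no.
That gives 15 matching atoms.

15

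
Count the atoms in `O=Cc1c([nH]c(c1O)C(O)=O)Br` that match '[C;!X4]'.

2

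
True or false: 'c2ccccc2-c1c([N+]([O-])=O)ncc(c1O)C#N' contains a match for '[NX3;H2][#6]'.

False

The pattern [NX3;H2][#6] describes a trivalent nitrogen with two H attached to carbon — a primary amine.
The closest candidate here is a nitro group (-[N+](=O)[O-]), but the nitrogen is [N+] with no H, not NX3H2. No other fragment satisfies the full query, so there is no match.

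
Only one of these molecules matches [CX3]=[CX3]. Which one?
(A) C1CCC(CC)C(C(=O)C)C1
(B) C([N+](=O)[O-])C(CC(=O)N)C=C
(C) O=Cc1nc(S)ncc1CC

[CX3]=[CX3] describes a non-aromatic C=C double bond between two sp2 carbons (an alkene).
(A) has an ethyl group (-CH2CH3) but its C-C bond is a single bond between CX4 carbons, not CX3=CX3.
(B) contains a vinyl group (-CH=CH2), which satisfies every atom and bond constraint.
(C) has an ethyl group (-CH2CH3) but its C-C bond is a single bond between CX4 carbons, not CX3=CX3.
So the answer is (B).

B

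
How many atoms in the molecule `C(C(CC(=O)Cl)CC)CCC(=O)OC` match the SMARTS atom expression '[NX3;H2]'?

0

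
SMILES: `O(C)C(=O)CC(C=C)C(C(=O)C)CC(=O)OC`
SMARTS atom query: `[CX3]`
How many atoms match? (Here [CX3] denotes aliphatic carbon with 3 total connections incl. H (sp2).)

5

The query [CX3] means: C with X3: aliphatic carbon with exactly 3 total connections.
Check the 17 heavy atoms by environment: 7× C (X4) → no; 5× C (X3) → match; 3× O (X1) → no; 2× O (X2) → no.
That gives 5 matching atoms.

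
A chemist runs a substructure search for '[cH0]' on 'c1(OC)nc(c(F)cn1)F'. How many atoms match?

The query [cH0] means: aromatic carbon with no attached hydrogen (substituted or ring-fusion).
Check the 10 heavy atoms by environment: 2× n (aromatic, H0) → no; 3× c (aromatic, H0) → match; 1× c (aromatic, H1) → no; 2× F (H0) → no; 1× O (H0) → no; 1× C (H3) → no.
That gives 3 matching atoms.

3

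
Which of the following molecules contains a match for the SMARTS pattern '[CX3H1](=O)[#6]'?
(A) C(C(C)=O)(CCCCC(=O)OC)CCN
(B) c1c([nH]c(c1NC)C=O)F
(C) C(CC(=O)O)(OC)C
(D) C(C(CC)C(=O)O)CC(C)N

B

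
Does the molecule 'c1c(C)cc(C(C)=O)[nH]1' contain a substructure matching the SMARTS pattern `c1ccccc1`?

No

The pattern c1ccccc1 describes six aromatic carbons in a ring — a benzene ring.
The closest candidate here is a methyl group (-CH3), but no six-membered all-carbon aromatic ring is present. No other fragment satisfies the full query, so there is no match.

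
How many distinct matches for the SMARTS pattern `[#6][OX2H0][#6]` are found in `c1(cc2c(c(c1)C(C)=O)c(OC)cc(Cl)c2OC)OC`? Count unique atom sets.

3

[#6][OX2H0][#6] is the SMARTS for an ether: an aliphatic oxygen bridging two carbons with no H on the oxygen.
The molecule carries 3 separate instances of a methoxy ether (-OCH3) meeting every constraint; each maps to a distinct set of atoms, giving 3 matches.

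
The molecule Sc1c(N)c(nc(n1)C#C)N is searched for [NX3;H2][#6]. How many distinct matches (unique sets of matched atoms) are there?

2

[NX3;H2][#6] is the SMARTS for a primary amine: a trivalent nitrogen with two H attached to carbon.
The molecule carries 2 separate instances of a primary amino group (-NH2) meeting every constraint; each maps to a distinct set of atoms, giving 2 matches.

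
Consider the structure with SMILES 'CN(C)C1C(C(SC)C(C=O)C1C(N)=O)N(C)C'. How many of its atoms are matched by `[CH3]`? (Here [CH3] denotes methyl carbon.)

5

The query [CH3] means: aliphatic carbon with exactly three hydrogens.
Check the 18 heavy atoms by environment: 6× C (H1) → no; 2× N (H0) → no; 5× C (H3) → match; 1× C (H0) → no; 2× O (H0) → no; 1× N (H2) → no; 1× S (H0) → no.
That gives 5 matching atoms.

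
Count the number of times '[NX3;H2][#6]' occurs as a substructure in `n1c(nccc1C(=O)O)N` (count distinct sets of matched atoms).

1

[NX3;H2][#6] is the SMARTS for a primary amine: a trivalent nitrogen with two H attached to carbon.
Exactly one fragment in the molecule meets all constraints, giving 1 match.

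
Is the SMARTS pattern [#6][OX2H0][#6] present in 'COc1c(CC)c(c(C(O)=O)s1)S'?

Yes

The pattern [#6][OX2H0][#6] describes an aliphatic oxygen bridging two carbons with no H on the oxygen — an ether.
The molecule carries a methoxy ether (-OCH3), whose atoms satisfy every constraint of the query, so the pattern matches.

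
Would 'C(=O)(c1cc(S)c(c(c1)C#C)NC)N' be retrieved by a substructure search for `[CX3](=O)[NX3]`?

The pattern [CX3](=O)[NX3] describes a carbonyl carbon bonded to a trivalent nitrogen — an amide.
The molecule carries a primary amide (-C(=O)NH2), whose atoms satisfy every constraint of the query, so the pattern matches.

Yes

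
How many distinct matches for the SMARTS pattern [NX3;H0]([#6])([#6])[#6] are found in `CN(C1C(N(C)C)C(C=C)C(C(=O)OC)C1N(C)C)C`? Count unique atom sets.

3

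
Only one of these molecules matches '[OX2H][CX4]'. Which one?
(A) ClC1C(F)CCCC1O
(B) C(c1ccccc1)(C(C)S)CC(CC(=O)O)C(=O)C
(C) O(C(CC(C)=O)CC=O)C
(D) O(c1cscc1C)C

[OX2H][CX4] describes a hydroxyl oxygen bound to an sp3 (X4) carbon (an aliphatic alcohol).
(A) contains a hydroxyl group (-OH), which satisfies every atom and bond constraint.
(B) has a carboxylic acid group (-C(=O)OH) but the -OH is on a CX3 carbonyl carbon, not a CX4 carbon.
(C) has a methoxy ether (-OCH3) but the oxygen has H0 (ether), not H1.
(D) has a methoxy ether (-OCH3) but the oxygen has H0 (ether), not H1.
So the answer is (A).

A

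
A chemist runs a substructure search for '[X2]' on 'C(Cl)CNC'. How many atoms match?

0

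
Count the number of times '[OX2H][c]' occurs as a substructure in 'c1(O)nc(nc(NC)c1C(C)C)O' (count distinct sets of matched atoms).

[OX2H][c] is the SMARTS for a phenol: a hydroxyl oxygen attached to an aromatic carbon.
The molecule carries 2 separate instances of a hydroxyl group (-OH) meeting every constraint; each maps to a distinct set of atoms, giving 2 matches.

2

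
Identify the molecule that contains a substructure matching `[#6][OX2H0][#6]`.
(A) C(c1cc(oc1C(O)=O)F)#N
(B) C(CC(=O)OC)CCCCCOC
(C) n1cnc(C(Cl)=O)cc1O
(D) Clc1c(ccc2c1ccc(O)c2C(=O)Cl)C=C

[#6][OX2H0][#6] describes an aliphatic oxygen bridging two carbons with no H on the oxygen (an ether).
(A) has a carboxylic acid group (-C(=O)OH) but the -OH oxygen has H1; the =O is OX1, not OX2.
(B) contains a methoxy ether (-OCH3), which satisfies every atom and bond constraint.
(C) has a hydroxyl group (-OH) but the oxygen has H1, not H0 bridging two carbons.
(D) has a hydroxyl group (-OH) but the oxygen has H1, not H0 bridging two carbons.
So the answer is (B).

B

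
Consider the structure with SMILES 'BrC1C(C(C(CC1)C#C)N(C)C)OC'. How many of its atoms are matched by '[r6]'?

The query [r6] means: r6 matches atoms in a six-membered ring.
Check the 14 heavy atoms by environment: 6× C (in 6-ring) → match; 5× C (acyclic) → no; 1× N (acyclic) → no; 1× O (acyclic) → no; 1× Br (acyclic) → no.
That gives 6 matching atoms.

6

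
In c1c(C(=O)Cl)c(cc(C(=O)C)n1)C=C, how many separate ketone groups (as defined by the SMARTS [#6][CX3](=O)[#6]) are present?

[#6][CX3](=O)[#6] is the SMARTS for a ketone: a carbonyl carbon (no H) flanked by two carbons.
Exactly one fragment in the molecule meets all constraints, giving 1 match.

1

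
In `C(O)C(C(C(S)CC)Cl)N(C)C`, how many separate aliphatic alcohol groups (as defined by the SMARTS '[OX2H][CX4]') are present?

1

[OX2H][CX4] is the SMARTS for an aliphatic alcohol: a hydroxyl oxygen bound to an sp3 (X4) carbon.
Exactly one fragment in the molecule meets all constraints, giving 1 match.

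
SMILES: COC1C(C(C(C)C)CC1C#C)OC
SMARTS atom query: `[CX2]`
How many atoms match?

2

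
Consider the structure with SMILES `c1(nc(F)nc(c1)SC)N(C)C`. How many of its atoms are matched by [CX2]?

0

The query [CX2] means: C with X2: aliphatic carbon with exactly 2 total connections.
Check the 12 heavy atoms by environment: 2× n (aromatic, X2) → no; 4× c (aromatic, X3) → no; 1× F (X1) → no; 1× N (X3) → no; 3× C (X4) → no; 1× S (X2) → no.
No environment satisfies the query, so 0 matching atoms.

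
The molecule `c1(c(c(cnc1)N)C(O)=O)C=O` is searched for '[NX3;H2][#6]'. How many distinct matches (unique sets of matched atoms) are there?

[NX3;H2][#6] is the SMARTS for a primary amine: a trivalent nitrogen with two H attached to carbon.
Exactly one fragment in the molecule meets all constraints, giving 1 match.

1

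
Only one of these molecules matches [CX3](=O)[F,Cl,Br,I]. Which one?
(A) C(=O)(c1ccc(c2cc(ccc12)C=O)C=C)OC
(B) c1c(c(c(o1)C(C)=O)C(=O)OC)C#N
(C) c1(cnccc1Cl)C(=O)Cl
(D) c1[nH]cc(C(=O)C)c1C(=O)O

C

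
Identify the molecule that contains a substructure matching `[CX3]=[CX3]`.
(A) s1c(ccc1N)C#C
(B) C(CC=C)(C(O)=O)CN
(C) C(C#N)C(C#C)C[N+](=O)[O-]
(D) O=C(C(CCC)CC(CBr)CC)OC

B

[CX3]=[CX3] describes a non-aromatic C=C double bond between two sp2 carbons (an alkene).
(A) has an ethynyl group (-C#CH) but the C-C bond is a triple bond, not a double bond.
(B) contains a vinyl group (-CH=CH2), which satisfies every atom and bond constraint.
(C) has an ethynyl group (-C#CH) but the C-C bond is a triple bond, not a double bond.
(D) has an ethyl group (-CH2CH3) but its C-C bond is a single bond between CX4 carbons, not CX3=CX3.
So the answer is (B).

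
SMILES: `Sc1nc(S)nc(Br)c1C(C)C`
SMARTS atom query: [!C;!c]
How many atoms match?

5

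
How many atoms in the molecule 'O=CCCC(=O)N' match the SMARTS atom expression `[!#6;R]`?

0

The query [!#6;R] means: non-carbon atom that is part of a ring.
Check the 7 heavy atoms by environment: 4× C (acyclic) → no; 2× O (acyclic) → no; 1× N (acyclic) → no.
No environment satisfies the query, so 0 matching atoms.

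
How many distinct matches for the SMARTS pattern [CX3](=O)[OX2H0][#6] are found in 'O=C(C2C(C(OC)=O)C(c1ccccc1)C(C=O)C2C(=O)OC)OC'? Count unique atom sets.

3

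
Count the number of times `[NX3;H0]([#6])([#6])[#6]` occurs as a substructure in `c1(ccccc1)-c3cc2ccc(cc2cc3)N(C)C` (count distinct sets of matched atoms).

[NX3;H0]([#6])([#6])[#6] is the SMARTS for a tertiary amine: a trivalent nitrogen with no H, bonded to three carbons.
Exactly one fragment in the molecule meets all constraints, giving 1 match.

1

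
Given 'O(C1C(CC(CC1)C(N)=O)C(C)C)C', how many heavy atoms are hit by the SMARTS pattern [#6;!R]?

The query [#6;!R] means: carbon not in any ring.
Check the 14 heavy atoms by environment: 6× C (in 6-ring) → no; 5× C (acyclic) → match; 2× O (acyclic) → no; 1× N (acyclic) → no.
That gives 5 matching atoms.

5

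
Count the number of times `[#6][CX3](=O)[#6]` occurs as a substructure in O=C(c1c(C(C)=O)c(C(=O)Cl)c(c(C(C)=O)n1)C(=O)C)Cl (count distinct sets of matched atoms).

[#6][CX3](=O)[#6] is the SMARTS for a ketone: a carbonyl carbon (no H) flanked by two carbons.
The molecule carries 3 separate instances of an acetyl/ketone group (-C(=O)CH3) meeting every constraint; each maps to a distinct set of atoms, giving 3 matches.

3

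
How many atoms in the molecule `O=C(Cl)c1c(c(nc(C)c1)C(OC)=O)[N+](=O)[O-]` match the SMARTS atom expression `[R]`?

6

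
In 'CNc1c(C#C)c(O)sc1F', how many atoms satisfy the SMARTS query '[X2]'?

The query [X2] means: any atom with exactly two total connections (bonds + H).
Check the 11 heavy atoms by environment: 1× s (aromatic, X2) → match; 4× c (aromatic, X3) → no; 2× C (X2) → match; 1× N (X3) → no; 1× C (X4) → no; 1× O (X2) → match; 1× F (X1) → no.
Summing the matching environments: 1 + 2 + 1 = 4 matching atoms.

4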